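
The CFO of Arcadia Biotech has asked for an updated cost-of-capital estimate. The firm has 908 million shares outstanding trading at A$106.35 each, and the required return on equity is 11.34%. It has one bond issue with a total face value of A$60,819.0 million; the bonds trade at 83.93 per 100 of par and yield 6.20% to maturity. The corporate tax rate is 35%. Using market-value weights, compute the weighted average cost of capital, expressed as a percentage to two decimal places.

Market value of equity E = 106.35 × 908m = 96565.8m. Market value of debt D = 60819m × 83.93/100 = 51045.3867m.
Total capital V = 96565.8 + 51045.3867 = 147611.1867.
Equity: weight = 96565.8/147611.1867 = 0.6542; cost = 11.34%.
Bonds outstanding: weight = 51045.3867/147611.1867 = 0.3458; after-tax cost = 6.2% × (1 − 35%) = 4.0300%.
WACC = 0.6542 × 11.3400% + 0.3458 × 4.0300% = 8.8121%.

8.81%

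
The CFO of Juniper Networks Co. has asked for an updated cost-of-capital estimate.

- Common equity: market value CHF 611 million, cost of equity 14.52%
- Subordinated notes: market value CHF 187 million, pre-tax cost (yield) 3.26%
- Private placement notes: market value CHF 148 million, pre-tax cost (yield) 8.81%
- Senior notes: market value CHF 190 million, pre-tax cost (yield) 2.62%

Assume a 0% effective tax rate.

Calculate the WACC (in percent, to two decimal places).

9.93%

Total capital V = 611 + 187 + 148 + 190 = 1136.
Equity: weight = 611/1136 = 0.5379; cost = 14.52%.
Subordinated notes: weight = 187/1136 = 0.1646; after-tax cost = 3.26% × (1 − 0%) = 3.2600%.
Private placement notes: weight = 148/1136 = 0.1303; after-tax cost = 8.81% × (1 − 0%) = 8.8100%.
Senior notes: weight = 190/1136 = 0.1673; after-tax cost = 2.62% × (1 − 0%) = 2.6200%.
WACC = 0.5379 × 14.5200% + 0.1646 × 3.2600% + 0.1303 × 8.8100% + 0.1673 × 2.6200% = 9.9322%.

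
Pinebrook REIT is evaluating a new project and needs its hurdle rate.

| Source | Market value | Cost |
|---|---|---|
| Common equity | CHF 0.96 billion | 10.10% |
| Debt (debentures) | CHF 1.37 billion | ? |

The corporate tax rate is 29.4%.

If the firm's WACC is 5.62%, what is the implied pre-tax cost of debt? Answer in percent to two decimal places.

3.51%

Total capital V = 0.96 + 1.37 = 2.33.
Equity weight = 0.96/2.33 = 0.4120.
Debentures weight = 1.37/2.33 = 0.5880.
Equity contribution = 0.4120 × 10.1% = 4.1614%.
Remaining for debt = 5.62% − 4.1614% = 1.4586%.
Rd × (1 − 29.4%) × 0.5880 = 1.4586%  ⇒  Rd = 3.5138%.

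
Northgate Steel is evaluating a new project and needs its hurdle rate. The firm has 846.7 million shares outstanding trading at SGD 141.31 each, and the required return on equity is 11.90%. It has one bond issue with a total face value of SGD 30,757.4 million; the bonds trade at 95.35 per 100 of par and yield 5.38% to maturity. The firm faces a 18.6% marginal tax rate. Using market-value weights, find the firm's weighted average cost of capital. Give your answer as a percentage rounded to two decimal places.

10.42%

Market value of equity E = 141.31 × 846.7m = 119647.177m. Market value of debt D = 30757.4m × 95.35/100 = 29327.1809m.
Total capital V = 119647.177 + 29327.1809 = 148974.3579.
Equity: weight = 119647.177/148974.3579 = 0.8031; cost = 11.9%.
Bonds outstanding: weight = 29327.1809/148974.3579 = 0.1969; after-tax cost = 5.38% × (1 − 18.6%) = 4.3793%.
WACC = 0.8031 × 11.9000% + 0.1969 × 4.3793% = 10.4195%.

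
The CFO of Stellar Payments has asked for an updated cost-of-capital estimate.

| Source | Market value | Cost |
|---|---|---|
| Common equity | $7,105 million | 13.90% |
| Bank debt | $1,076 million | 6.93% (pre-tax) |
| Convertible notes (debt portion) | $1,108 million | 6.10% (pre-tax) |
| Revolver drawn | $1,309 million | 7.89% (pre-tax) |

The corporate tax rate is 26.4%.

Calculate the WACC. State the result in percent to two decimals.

Total capital V = 7105 + 1076 + 1108 + 1309 = 10598.
Equity: weight = 7105/10598 = 0.6704; cost = 13.9%.
Bank debt: weight = 1076/10598 = 0.1015; after-tax cost = 6.93% × (1 − 26.4%) = 5.1005%.
Convertible notes (debt portion): weight = 1108/10598 = 0.1045; after-tax cost = 6.1% × (1 − 26.4%) = 4.4896%.
Revolver drawn: weight = 1309/10598 = 0.1235; after-tax cost = 7.89% × (1 − 26.4%) = 5.8070%.
WACC = 0.6704 × 13.9000% + 0.1015 × 5.1005% + 0.1045 × 4.4896% + 0.1235 × 5.8070% = 11.0232%.

11.02%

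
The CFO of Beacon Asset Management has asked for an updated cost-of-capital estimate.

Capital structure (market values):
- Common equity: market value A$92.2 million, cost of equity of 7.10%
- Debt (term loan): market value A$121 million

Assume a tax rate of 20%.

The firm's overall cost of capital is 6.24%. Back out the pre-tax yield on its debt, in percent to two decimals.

Total capital V = 92.2 + 121 = 213.2.
Equity weight = 92.2/213.2 = 0.4325.
Term loan weight = 121/213.2 = 0.5675.
Equity contribution = 0.4325 × 7.1% = 3.0705%.
Remaining for debt = 6.24% − 3.0705% = 3.1695%.
Rd × (1 − 20%) × 0.5675 = 3.1695%  ⇒  Rd = 6.9809%.

6.98%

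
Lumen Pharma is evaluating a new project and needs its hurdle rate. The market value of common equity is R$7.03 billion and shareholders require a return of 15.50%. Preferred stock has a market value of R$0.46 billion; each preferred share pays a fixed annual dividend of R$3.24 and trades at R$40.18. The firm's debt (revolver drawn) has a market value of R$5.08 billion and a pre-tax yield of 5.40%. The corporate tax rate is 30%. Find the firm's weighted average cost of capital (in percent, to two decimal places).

Cost of preferred: Rp = 3.24 / 40.18 = 8.0637%.
Total capital V = 7.03 + 0.46 + 5.08 = 12.57.
Equity: weight = 7.03/12.57 = 0.5593; cost = 15.5%.
Preferred: weight = 0.46/12.57 = 0.0366; cost = 8.0637%.
Revolver drawn: weight = 5.08/12.57 = 0.4041; after-tax cost = 5.4% × (1 − 30%) = 3.7800%.
WACC = 0.5593 × 15.5000% + 0.0366 × 8.0637% + 0.4041 × 3.7800% = 10.4914%.

10.49%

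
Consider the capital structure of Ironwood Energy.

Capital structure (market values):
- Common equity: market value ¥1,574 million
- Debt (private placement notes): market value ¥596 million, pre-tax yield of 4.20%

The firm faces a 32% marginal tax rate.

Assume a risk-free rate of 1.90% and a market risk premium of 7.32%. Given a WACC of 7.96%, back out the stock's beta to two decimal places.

1.09

Total capital V = 1574 + 596 = 2170.
Equity weight = 1574/2170 = 0.7253.
Private placement notes weight = 596/2170 = 0.2747.
Debt contribution = 0.2747 × 4.2% × (1 − 32%) = 0.7844%.
Required equity contribution = 7.96% − 0.7844% = 7.1756%  ⇒  Re = 9.8926%.
CAPM: 9.8926% = 1.9% + β × 7.32%  ⇒  β = 1.0919.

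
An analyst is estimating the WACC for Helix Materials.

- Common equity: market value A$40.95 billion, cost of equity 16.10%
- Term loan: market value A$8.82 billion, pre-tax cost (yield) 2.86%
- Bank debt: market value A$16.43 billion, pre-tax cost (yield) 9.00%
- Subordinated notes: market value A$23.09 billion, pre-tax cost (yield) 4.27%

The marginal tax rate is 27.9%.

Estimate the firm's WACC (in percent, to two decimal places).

Total capital V = 40.95 + 8.82 + 16.43 + 23.09 = 89.29.
Equity: weight = 40.95/89.29 = 0.4586; cost = 16.1%.
Term loan: weight = 8.82/89.29 = 0.0988; after-tax cost = 2.86% × (1 − 27.9%) = 2.0621%.
Bank debt: weight = 16.43/89.29 = 0.1840; after-tax cost = 9% × (1 − 27.9%) = 6.4890%.
Subordinated notes: weight = 23.09/89.29 = 0.2586; after-tax cost = 4.27% × (1 − 27.9%) = 3.0787%.
WACC = 0.4586 × 16.1000% + 0.0988 × 2.0621% + 0.1840 × 6.4890% + 0.2586 × 3.0787% = 9.5776%.

9.58%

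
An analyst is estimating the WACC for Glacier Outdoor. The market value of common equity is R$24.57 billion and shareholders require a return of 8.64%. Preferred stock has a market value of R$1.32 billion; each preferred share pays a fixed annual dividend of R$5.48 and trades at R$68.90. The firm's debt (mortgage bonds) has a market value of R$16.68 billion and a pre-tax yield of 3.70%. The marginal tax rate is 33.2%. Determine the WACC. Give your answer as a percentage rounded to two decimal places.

6.20%

Cost of preferred: Rp = 5.48 / 68.9 = 7.9536%.
Total capital V = 24.57 + 1.32 + 16.68 = 42.57.
Equity: weight = 24.57/42.57 = 0.5772; cost = 8.64%.
Preferred: weight = 1.32/42.57 = 0.0310; cost = 7.9536%.
Mortgage bonds: weight = 16.68/42.57 = 0.3918; after-tax cost = 3.7% × (1 − 33.2%) = 2.4716%.
WACC = 0.5772 × 8.6400% + 0.0310 × 7.9536% + 0.3918 × 2.4716% = 6.2018%.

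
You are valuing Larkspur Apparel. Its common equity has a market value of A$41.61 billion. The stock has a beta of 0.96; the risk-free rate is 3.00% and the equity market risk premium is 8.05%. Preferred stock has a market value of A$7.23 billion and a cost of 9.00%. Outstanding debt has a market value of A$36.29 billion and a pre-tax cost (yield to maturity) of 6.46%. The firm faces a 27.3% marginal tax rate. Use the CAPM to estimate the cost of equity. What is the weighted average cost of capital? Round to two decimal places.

Cost of equity via CAPM: Re = 3.0% + 0.96 × 8.05% = 10.7280%.
Total capital V = 41.61 + 7.23 + 36.29 = 85.13.
Equity: weight = 41.61/85.13 = 0.4888; cost = 10.728%.
Preferred: weight = 7.23/85.13 = 0.0849; cost = 9%.
Debt: weight = 36.29/85.13 = 0.4263; after-tax cost = 6.46% × (1 − 27.3%) = 4.6964%.
WACC = 0.4888 × 10.7280% + 0.0849 × 9.0000% + 0.4263 × 4.6964% = 8.0100%.

8.01%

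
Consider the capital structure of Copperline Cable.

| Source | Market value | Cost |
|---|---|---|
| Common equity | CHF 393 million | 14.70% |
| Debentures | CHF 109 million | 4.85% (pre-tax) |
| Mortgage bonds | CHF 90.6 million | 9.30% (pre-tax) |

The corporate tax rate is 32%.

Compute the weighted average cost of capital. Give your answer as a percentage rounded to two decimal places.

Total capital V = 393 + 109 + 90.6 = 592.6.
Equity: weight = 393/592.6 = 0.6632; cost = 14.7%.
Debentures: weight = 109/592.6 = 0.1839; after-tax cost = 4.85% × (1 − 32%) = 3.2980%.
Mortgage bonds: weight = 90.6/592.6 = 0.1529; after-tax cost = 9.3% × (1 − 32%) = 6.3240%.
WACC = 0.6632 × 14.7000% + 0.1839 × 3.2980% + 0.1529 × 6.3240% = 11.3222%.

11.32%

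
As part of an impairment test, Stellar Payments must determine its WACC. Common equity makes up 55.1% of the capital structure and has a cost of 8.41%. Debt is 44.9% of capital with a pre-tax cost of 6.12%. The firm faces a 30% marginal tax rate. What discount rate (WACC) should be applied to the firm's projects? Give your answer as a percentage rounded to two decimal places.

After-tax cost of debt = 6.12% × (1 − 30%) = 4.2840%.
WACC = 0.551 × 8.4100% + 0.449 × 4.2840% = 6.5574%.

6.56%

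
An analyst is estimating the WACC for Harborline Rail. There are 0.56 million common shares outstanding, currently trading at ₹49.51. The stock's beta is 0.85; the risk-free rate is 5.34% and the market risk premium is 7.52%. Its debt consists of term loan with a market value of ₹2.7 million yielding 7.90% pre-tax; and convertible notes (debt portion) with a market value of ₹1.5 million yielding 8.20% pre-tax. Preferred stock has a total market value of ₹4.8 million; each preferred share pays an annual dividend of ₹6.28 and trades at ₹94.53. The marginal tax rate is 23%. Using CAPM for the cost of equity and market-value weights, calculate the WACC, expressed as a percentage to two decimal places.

Cost of equity via CAPM: Re = 5.34% + 0.85 × 7.52% = 11.7320%.
Cost of preferred: Rp = 6.28 / 94.53 = 6.6434%.
Market value of equity E = 49.51 × 0.56m = 27.7256m.
Total capital V = 27.7256 + 4.8 + 2.7 + 1.5 = 36.7256.
Equity: weight = 27.7256/36.7256 = 0.7549; cost = 11.732%.
Preferred: weight = 4.8/36.7256 = 0.1307; cost = 6.6434%.
Term loan: weight = 2.7/36.7256 = 0.0735; after-tax cost = 7.9% × (1 − 23%) = 6.0830%.
Convertible notes (debt portion): weight = 1.5/36.7256 = 0.0408; after-tax cost = 8.2% × (1 − 23%) = 6.3140%.
WACC = 0.7549 × 11.7320% + 0.1307 × 6.6434% + 0.0735 × 6.0830% + 0.0408 × 6.3140% = 10.4303%.

10.43%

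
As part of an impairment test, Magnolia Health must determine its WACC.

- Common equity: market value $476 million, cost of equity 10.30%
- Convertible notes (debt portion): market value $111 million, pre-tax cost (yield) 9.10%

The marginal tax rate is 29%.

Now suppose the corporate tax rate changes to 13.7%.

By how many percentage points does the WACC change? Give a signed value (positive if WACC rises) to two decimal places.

+0.26 pp

Current WACC:
Total capital V = 476 + 111 = 587.
Equity: weight = 476/587 = 0.8109; cost = 10.3%.
Convertible notes (debt portion): weight = 111/587 = 0.1891; after-tax cost = 9.1% × (1 − 29%) = 6.4610%.
WACC = 0.8109 × 10.3000% + 0.1891 × 6.4610% = 9.5741%.
After the change:
Total capital V = 476 + 111 = 587.
Equity: weight = 476/587 = 0.8109; cost = 10.3%.
Convertible notes (debt portion): weight = 111/587 = 0.1891; after-tax cost = 9.1% × (1 − 13.7%) = 7.8533%.
WACC = 0.8109 × 10.3000% + 0.1891 × 7.8533% = 9.8373%.
Change in WACC = 9.8373% − 9.5741% = 0.2633 pp.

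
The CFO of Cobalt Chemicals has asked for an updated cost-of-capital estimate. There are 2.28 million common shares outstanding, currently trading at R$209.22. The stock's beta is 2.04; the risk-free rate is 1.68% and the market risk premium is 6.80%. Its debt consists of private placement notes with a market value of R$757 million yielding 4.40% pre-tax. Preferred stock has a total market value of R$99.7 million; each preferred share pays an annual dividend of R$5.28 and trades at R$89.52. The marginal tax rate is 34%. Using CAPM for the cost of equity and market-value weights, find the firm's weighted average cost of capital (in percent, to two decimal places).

Cost of equity via CAPM: Re = 1.68% + 2.04 × 6.8% = 15.5520%.
Cost of preferred: Rp = 5.28 / 89.52 = 5.8981%.
Market value of equity E = 209.22 × 2.28m = 477.0216m.
Total capital V = 477.0216 + 99.7 + 757 = 1333.7216.
Equity: weight = 477.0216/1333.7216 = 0.3577; cost = 15.552%.
Preferred: weight = 99.7/1333.7216 = 0.0748; cost = 5.8981%.
Private placement notes: weight = 757/1333.7216 = 0.5676; after-tax cost = 4.4% × (1 − 34%) = 2.9040%.
WACC = 0.3577 × 15.5520% + 0.0748 × 5.8981% + 0.5676 × 2.9040% = 7.6515%.

7.65%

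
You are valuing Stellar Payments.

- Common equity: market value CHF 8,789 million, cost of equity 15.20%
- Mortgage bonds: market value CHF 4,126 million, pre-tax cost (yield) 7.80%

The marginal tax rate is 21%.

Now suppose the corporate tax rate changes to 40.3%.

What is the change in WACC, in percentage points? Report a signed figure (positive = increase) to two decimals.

-0.48 pp

Current WACC:
Total capital V = 8789 + 4126 = 12915.
Equity: weight = 8789/12915 = 0.6805; cost = 15.2%.
Mortgage bonds: weight = 4126/12915 = 0.3195; after-tax cost = 7.8% × (1 − 21%) = 6.1620%.
WACC = 0.6805 × 15.2000% + 0.3195 × 6.1620% = 12.3126%.
After the change:
Total capital V = 8789 + 4126 = 12915.
Equity: weight = 8789/12915 = 0.6805; cost = 15.2%.
Mortgage bonds: weight = 4126/12915 = 0.3195; after-tax cost = 7.8% × (1 − 40.3%) = 4.6566%.
WACC = 0.6805 × 15.2000% + 0.3195 × 4.6566% = 11.8317%.
Change in WACC = 11.8317% − 12.3126% = -0.4809 pp.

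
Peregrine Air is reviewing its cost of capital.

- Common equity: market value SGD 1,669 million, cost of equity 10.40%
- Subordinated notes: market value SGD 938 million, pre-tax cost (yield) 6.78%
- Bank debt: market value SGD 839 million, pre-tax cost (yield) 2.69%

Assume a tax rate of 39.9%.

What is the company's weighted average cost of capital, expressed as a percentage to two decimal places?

6.54%

Total capital V = 1669 + 938 + 839 = 3446.
Equity: weight = 1669/3446 = 0.4843; cost = 10.4%.
Subordinated notes: weight = 938/3446 = 0.2722; after-tax cost = 6.78% × (1 − 39.9%) = 4.0748%.
Bank debt: weight = 839/3446 = 0.2435; after-tax cost = 2.69% × (1 − 39.9%) = 1.6167%.
WACC = 0.4843 × 10.4000% + 0.2722 × 4.0748% + 0.2435 × 1.6167% = 6.5398%.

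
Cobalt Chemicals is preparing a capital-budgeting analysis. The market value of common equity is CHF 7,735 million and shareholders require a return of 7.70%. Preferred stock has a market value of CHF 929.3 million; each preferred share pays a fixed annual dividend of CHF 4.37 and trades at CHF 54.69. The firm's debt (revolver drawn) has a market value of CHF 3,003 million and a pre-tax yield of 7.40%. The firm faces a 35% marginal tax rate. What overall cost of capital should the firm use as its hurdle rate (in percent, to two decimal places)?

6.98%

Cost of preferred: Rp = 4.37 / 54.69 = 7.9905%.
Total capital V = 7735 + 929.3 + 3003 = 11667.3.
Equity: weight = 7735/11667.3 = 0.6630; cost = 7.7%.
Preferred: weight = 929.3/11667.3 = 0.0796; cost = 7.9905%.
Revolver drawn: weight = 3003/11667.3 = 0.2574; after-tax cost = 7.4% × (1 − 35%) = 4.8100%.
WACC = 0.6630 × 7.7000% + 0.0796 × 7.9905% + 0.2574 × 4.8100% = 6.9793%.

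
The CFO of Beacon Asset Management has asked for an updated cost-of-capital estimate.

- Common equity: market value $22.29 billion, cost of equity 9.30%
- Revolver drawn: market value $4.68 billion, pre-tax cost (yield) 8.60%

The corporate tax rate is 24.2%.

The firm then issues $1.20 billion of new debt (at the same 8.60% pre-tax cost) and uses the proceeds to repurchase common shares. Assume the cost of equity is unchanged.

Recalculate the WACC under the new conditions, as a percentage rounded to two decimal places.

After the change:
Total capital V = 21.09 + 5.88 = 26.97.
Equity: weight = 21.09/26.97 = 0.7820; cost = 9.3%.
Revolver drawn: weight = 5.88/26.97 = 0.2180; after-tax cost = 8.6% × (1 − 24.2%) = 6.5188%.
WACC = 0.7820 × 9.3000% + 0.2180 × 6.5188% = 8.6936%.

8.69%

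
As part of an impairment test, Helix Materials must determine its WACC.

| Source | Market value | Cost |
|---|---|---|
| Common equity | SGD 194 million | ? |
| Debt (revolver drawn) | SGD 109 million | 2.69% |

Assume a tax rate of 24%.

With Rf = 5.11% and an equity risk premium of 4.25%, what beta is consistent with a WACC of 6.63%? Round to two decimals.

0.96

Total capital V = 194 + 109 = 303.
Equity weight = 194/303 = 0.6403.
Revolver drawn weight = 109/303 = 0.3597.
Debt contribution = 0.3597 × 2.69% × (1 − 24%) = 0.7354%.
Required equity contribution = 6.63% − 0.7354% = 5.8946%  ⇒  Re = 9.2064%.
CAPM: 9.2064% = 5.11% + β × 4.25%  ⇒  β = 0.9639.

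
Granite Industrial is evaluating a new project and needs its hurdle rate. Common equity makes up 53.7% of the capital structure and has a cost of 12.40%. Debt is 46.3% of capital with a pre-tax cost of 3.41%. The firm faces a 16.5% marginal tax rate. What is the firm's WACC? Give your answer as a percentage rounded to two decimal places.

7.98%

After-tax cost of debt = 3.41% × (1 − 16.5%) = 2.8474%.
WACC = 0.537 × 12.4000% + 0.463 × 2.8474% = 7.9771%.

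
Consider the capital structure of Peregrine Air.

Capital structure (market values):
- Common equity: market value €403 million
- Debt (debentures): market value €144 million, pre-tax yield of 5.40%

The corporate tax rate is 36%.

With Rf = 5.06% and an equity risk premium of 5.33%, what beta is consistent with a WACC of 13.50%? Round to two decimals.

Total capital V = 403 + 144 = 547.
Equity weight = 403/547 = 0.7367.
Debentures weight = 144/547 = 0.2633.
Debt contribution = 0.2633 × 5.4% × (1 − 36%) = 0.9098%.
Required equity contribution = 13.5% − 0.9098% = 12.5902%  ⇒  Re = 17.0889%.
CAPM: 17.0889% = 5.06% + β × 5.33%  ⇒  β = 2.2568.

2.26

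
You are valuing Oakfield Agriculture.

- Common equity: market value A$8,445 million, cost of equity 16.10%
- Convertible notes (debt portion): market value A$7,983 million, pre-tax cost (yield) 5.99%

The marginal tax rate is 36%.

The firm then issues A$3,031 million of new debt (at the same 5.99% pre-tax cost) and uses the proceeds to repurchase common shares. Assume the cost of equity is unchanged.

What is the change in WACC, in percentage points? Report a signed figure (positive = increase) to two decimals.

-2.26 pp

Current WACC:
Total capital V = 8445 + 7983 = 16428.
Equity: weight = 8445/16428 = 0.5141; cost = 16.1%.
Convertible notes (debt portion): weight = 7983/16428 = 0.4859; after-tax cost = 5.99% × (1 − 36%) = 3.8336%.
WACC = 0.5141 × 16.1000% + 0.4859 × 3.8336% = 10.1393%.
After the change:
Total capital V = 5414 + 11014 = 16428.
Equity: weight = 5414/16428 = 0.3296; cost = 16.1%.
Convertible notes (debt portion): weight = 11014/16428 = 0.6704; after-tax cost = 5.99% × (1 − 36%) = 3.8336%.
WACC = 0.3296 × 16.1000% + 0.6704 × 3.8336% = 7.8761%.
Change in WACC = 7.8761% − 10.1393% = -2.2632 pp.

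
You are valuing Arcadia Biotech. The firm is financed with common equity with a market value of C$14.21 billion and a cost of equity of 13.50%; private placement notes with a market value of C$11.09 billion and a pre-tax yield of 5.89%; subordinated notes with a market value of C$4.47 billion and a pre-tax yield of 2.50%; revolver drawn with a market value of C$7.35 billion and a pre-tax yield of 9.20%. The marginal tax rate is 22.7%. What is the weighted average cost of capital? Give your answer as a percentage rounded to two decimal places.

Total capital V = 14.21 + 11.09 + 4.47 + 7.35 = 37.12.
Equity: weight = 14.21/37.12 = 0.3828; cost = 13.5%.
Private placement notes: weight = 11.09/37.12 = 0.2988; after-tax cost = 5.89% × (1 − 22.7%) = 4.5530%.
Subordinated notes: weight = 4.47/37.12 = 0.1204; after-tax cost = 2.5% × (1 − 22.7%) = 1.9325%.
Revolver drawn: weight = 7.35/37.12 = 0.1980; after-tax cost = 9.2% × (1 − 22.7%) = 7.1116%.
WACC = 0.3828 × 13.5000% + 0.2988 × 4.5530% + 0.1204 × 1.9325% + 0.1980 × 7.1116% = 8.1691%.

8.17%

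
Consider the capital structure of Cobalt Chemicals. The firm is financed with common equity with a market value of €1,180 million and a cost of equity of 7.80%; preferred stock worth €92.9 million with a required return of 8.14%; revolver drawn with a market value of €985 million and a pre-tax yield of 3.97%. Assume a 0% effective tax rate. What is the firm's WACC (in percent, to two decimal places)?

Total capital V = 1180 + 92.9 + 985 = 2257.9.
Equity: weight = 1180/2257.9 = 0.5226; cost = 7.8%.
Preferred: weight = 92.9/2257.9 = 0.0411; cost = 8.14%.
Revolver drawn: weight = 985/2257.9 = 0.4362; after-tax cost = 3.97% × (1 − 0%) = 3.9700%.
WACC = 0.5226 × 7.8000% + 0.0411 × 8.1400% + 0.4362 × 3.9700% = 6.1432%.

6.14%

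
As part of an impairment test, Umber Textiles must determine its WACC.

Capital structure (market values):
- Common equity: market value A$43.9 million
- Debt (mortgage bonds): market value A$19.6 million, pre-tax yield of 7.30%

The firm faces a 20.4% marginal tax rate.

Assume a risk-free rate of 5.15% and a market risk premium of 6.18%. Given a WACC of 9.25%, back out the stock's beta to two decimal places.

Total capital V = 43.9 + 19.6 = 63.5.
Equity weight = 43.9/63.5 = 0.6913.
Mortgage bonds weight = 19.6/63.5 = 0.3087.
Debt contribution = 0.3087 × 7.3% × (1 − 20.4%) = 1.7936%.
Required equity contribution = 9.25% − 1.7936% = 7.4564%  ⇒  Re = 10.7855%.
CAPM: 10.7855% = 5.15% + β × 6.18%  ⇒  β = 0.9119.

0.91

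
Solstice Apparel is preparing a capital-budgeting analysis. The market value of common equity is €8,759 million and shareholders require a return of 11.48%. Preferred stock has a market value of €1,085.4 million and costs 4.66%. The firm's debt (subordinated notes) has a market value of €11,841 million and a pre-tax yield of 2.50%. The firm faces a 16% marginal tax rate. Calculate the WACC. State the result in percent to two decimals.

Total capital V = 8759 + 1085.4 + 11841 = 21685.4.
Equity: weight = 8759/21685.4 = 0.4039; cost = 11.48%.
Preferred: weight = 1085.4/21685.4 = 0.0501; cost = 4.66%.
Subordinated notes: weight = 11841/21685.4 = 0.5460; after-tax cost = 2.5% × (1 − 16%) = 2.1000%.
WACC = 0.4039 × 11.4800% + 0.0501 × 4.6600% + 0.5460 × 2.1000% = 6.0168%.

6.02%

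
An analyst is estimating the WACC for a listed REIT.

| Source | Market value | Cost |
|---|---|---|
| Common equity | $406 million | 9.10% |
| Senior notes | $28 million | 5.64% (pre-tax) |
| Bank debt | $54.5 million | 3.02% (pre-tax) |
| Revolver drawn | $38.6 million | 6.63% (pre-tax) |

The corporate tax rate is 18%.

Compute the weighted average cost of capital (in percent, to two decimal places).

7.91%

Total capital V = 406 + 28 + 54.5 + 38.6 = 527.1.
Equity: weight = 406/527.1 = 0.7703; cost = 9.1%.
Senior notes: weight = 28/527.1 = 0.0531; after-tax cost = 5.64% × (1 − 18%) = 4.6248%.
Bank debt: weight = 54.5/527.1 = 0.1034; after-tax cost = 3.02% × (1 − 18%) = 2.4764%.
Revolver drawn: weight = 38.6/527.1 = 0.0732; after-tax cost = 6.63% × (1 − 18%) = 5.4366%.
WACC = 0.7703 × 9.1000% + 0.0531 × 4.6248% + 0.1034 × 2.4764% + 0.0732 × 5.4366% = 7.9091%.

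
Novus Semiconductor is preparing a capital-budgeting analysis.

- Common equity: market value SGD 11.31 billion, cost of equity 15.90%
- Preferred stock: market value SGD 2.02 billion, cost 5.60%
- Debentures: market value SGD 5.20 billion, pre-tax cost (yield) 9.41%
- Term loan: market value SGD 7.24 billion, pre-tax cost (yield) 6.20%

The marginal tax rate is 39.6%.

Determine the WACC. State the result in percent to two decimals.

Total capital V = 11.31 + 2.02 + 5.2 + 7.24 = 25.77.
Equity: weight = 11.31/25.77 = 0.4389; cost = 15.9%.
Preferred: weight = 2.02/25.77 = 0.0784; cost = 5.6%.
Debentures: weight = 5.2/25.77 = 0.2018; after-tax cost = 9.41% × (1 − 39.6%) = 5.6836%.
Term loan: weight = 7.24/25.77 = 0.2809; after-tax cost = 6.2% × (1 − 39.6%) = 3.7448%.
WACC = 0.4389 × 15.9000% + 0.0784 × 5.6000% + 0.2018 × 5.6836% + 0.2809 × 3.7448% = 9.6162%.

9.62%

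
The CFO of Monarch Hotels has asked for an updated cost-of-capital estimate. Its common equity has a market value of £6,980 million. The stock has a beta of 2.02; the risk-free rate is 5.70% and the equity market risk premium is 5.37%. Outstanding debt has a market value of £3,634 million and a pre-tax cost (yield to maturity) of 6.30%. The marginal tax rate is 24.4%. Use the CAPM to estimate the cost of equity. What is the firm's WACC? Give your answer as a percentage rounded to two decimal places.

Cost of equity via CAPM: Re = 5.7% + 2.02 × 5.37% = 16.5474%.
Total capital V = 6980 + 3634 = 10614.
Equity: weight = 6980/10614 = 0.6576; cost = 16.5474%.
Debt: weight = 3634/10614 = 0.3424; after-tax cost = 6.3% × (1 − 24.4%) = 4.7628%.
WACC = 0.6576 × 16.5474% + 0.3424 × 4.7628% = 12.5126%.

12.51%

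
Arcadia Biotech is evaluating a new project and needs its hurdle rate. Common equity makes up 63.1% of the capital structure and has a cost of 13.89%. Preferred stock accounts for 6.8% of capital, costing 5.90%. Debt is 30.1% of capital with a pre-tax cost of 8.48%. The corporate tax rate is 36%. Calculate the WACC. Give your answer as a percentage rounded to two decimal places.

10.80%

After-tax cost of debt = 8.48% × (1 − 36%) = 5.4272%.
WACC = 0.631 × 13.8900% + 0.068 × 5.9000% + 0.301 × 5.4272% = 10.7994%.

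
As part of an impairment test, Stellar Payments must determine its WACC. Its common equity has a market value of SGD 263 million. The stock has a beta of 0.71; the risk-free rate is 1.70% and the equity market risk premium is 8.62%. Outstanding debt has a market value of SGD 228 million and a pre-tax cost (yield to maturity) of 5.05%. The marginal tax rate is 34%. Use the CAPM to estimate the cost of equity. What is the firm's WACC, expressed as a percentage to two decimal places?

Cost of equity via CAPM: Re = 1.7% + 0.71 × 8.62% = 7.8202%.
Total capital V = 263 + 228 = 491.
Equity: weight = 263/491 = 0.5356; cost = 7.8202%.
Debt: weight = 228/491 = 0.4644; after-tax cost = 5.05% × (1 − 34%) = 3.3330%.
WACC = 0.5356 × 7.8202% + 0.4644 × 3.3330% = 5.7365%.

5.74%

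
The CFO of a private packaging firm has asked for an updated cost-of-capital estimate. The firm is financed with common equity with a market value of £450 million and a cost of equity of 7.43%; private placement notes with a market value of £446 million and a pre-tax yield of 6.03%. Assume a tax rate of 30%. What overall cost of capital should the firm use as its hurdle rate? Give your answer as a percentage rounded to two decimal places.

Total capital V = 450 + 446 = 896.
Equity: weight = 450/896 = 0.5022; cost = 7.43%.
Private placement notes: weight = 446/896 = 0.4978; after-tax cost = 6.03% × (1 − 30%) = 4.2210%.
WACC = 0.5022 × 7.4300% + 0.4978 × 4.2210% = 5.8327%.

5.83%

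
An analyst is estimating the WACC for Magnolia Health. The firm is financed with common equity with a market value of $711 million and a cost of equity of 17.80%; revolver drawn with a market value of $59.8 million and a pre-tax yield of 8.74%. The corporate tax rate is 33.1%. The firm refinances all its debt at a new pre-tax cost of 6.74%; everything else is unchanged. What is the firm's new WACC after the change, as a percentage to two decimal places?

After the change:
Total capital V = 711 + 59.8 = 770.8.
Equity: weight = 711/770.8 = 0.9224; cost = 17.8%.
Revolver drawn: weight = 59.8/770.8 = 0.0776; after-tax cost = 6.74% × (1 − 33.1%) = 4.5091%.
WACC = 0.9224 × 17.8000% + 0.0776 × 4.5091% = 16.7689%.

16.77%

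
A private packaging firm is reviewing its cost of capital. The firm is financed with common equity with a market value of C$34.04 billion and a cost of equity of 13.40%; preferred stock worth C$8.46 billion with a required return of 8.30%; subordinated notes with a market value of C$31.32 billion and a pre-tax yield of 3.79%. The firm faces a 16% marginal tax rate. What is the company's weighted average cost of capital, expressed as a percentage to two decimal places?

Total capital V = 34.04 + 8.46 + 31.32 = 73.82.
Equity: weight = 34.04/73.82 = 0.4611; cost = 13.4%.
Preferred: weight = 8.46/73.82 = 0.1146; cost = 8.3%.
Subordinated notes: weight = 31.32/73.82 = 0.4243; after-tax cost = 3.79% × (1 − 16%) = 3.1836%.
WACC = 0.4611 × 13.4000% + 0.1146 × 8.3000% + 0.4243 × 3.1836% = 8.4810%.

8.48%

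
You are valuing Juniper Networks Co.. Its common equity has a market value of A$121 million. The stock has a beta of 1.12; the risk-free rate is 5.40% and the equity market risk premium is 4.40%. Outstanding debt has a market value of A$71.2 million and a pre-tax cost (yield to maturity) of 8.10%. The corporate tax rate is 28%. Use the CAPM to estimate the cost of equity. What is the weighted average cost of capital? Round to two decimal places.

8.66%

Cost of equity via CAPM: Re = 5.4% + 1.12 × 4.4% = 10.3280%.
Total capital V = 121 + 71.2 = 192.2.
Equity: weight = 121/192.2 = 0.6296; cost = 10.328%.
Debt: weight = 71.2/192.2 = 0.3704; after-tax cost = 8.1% × (1 − 28%) = 5.8320%.
WACC = 0.6296 × 10.3280% + 0.3704 × 5.8320% = 8.6625%.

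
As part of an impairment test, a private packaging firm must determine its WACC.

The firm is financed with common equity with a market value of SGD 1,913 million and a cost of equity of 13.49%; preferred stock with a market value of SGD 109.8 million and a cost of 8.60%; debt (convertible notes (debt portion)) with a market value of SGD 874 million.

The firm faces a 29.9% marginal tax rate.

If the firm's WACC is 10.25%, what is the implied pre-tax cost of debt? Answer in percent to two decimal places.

Total capital V = 1913 + 109.8 + 874 = 2896.8.
Equity weight = 1913/2896.8 = 0.6604.
Preferred weight = 109.8/2896.8 = 0.0379.
Convertible notes (debt portion) weight = 874/2896.8 = 0.3017.
Equity contribution = 0.6604 × 13.49% = 8.9086%.
Preferred contribution = 0.0379 × 8.6% = 0.3260%.
Remaining for debt = 10.25% − 9.2346% = 1.0154%.
Rd × (1 − 29.9%) × 0.3017 = 1.0154%  ⇒  Rd = 4.8012%.

4.80%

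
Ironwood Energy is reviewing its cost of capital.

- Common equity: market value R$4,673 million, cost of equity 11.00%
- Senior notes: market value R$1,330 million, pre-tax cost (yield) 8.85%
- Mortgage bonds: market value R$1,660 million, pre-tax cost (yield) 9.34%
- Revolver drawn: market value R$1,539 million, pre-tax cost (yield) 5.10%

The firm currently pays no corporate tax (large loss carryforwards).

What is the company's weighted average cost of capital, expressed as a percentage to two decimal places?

Total capital V = 4673 + 1330 + 1660 + 1539 = 9202.
Equity: weight = 4673/9202 = 0.5078; cost = 11%.
Senior notes: weight = 1330/9202 = 0.1445; after-tax cost = 8.85% × (1 − 0%) = 8.8500%.
Mortgage bonds: weight = 1660/9202 = 0.1804; after-tax cost = 9.34% × (1 − 0%) = 9.3400%.
Revolver drawn: weight = 1539/9202 = 0.1672; after-tax cost = 5.1% × (1 − 0%) = 5.1000%.
WACC = 0.5078 × 11.0000% + 0.1445 × 8.8500% + 0.1804 × 9.3400% + 0.1672 × 5.1000% = 9.4030%.

9.40%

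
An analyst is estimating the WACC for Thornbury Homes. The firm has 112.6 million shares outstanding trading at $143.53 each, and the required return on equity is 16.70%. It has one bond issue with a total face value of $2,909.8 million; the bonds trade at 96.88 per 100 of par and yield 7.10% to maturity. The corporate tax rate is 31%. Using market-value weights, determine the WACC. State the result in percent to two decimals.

14.95%

Market value of equity E = 143.53 × 112.6m = 16161.478m. Market value of debt D = 2909.8m × 96.88/100 = 2819.01424m.
Total capital V = 16161.478 + 2819.01424 = 18980.49224.
Equity: weight = 16161.478/18980.49224 = 0.8515; cost = 16.7%.
Bonds outstanding: weight = 2819.01424/18980.49224 = 0.1485; after-tax cost = 7.1% × (1 − 31%) = 4.8990%.
WACC = 0.8515 × 16.7000% + 0.1485 × 4.8990% = 14.9473%.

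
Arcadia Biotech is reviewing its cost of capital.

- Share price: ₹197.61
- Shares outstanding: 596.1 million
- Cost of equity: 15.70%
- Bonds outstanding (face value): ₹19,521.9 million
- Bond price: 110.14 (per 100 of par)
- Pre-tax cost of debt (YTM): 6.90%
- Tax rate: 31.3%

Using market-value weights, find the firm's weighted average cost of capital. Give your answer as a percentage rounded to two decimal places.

Market value of equity E = 197.61 × 596.1m = 117795.321m. Market value of debt D = 19521.9m × 110.14/100 = 21501.42066m.
Total capital V = 117795.321 + 21501.42066 = 139296.74166.
Equity: weight = 117795.321/139296.74166 = 0.8456; cost = 15.7%.
Bonds outstanding: weight = 21501.42066/139296.74166 = 0.1544; after-tax cost = 6.9% × (1 − 31.3%) = 4.7403%.
WACC = 0.8456 × 15.7000% + 0.1544 × 4.7403% = 14.0083%.

14.01%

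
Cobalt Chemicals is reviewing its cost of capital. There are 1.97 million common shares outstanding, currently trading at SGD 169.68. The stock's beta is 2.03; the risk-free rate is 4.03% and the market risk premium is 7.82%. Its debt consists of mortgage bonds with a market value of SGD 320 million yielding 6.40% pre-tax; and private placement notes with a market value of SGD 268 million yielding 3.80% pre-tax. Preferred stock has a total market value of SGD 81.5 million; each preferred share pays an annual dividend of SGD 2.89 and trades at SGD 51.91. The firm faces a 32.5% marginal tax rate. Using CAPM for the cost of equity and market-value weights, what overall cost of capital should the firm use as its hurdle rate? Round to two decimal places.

9.14%

Cost of equity via CAPM: Re = 4.03% + 2.03 × 7.82% = 19.9046%.
Cost of preferred: Rp = 2.89 / 51.91 = 5.5673%.
Market value of equity E = 169.68 × 1.97m = 334.2696m.
Total capital V = 334.2696 + 81.5 + 320 + 268 = 1003.7696.
Equity: weight = 334.2696/1003.7696 = 0.3330; cost = 19.9046%.
Preferred: weight = 81.5/1003.7696 = 0.0812; cost = 5.5673%.
Mortgage bonds: weight = 320/1003.7696 = 0.3188; after-tax cost = 6.4% × (1 − 32.5%) = 4.3200%.
Private placement notes: weight = 268/1003.7696 = 0.2670; after-tax cost = 3.8% × (1 − 32.5%) = 2.5650%.
WACC = 0.3330 × 19.9046% + 0.0812 × 5.5673% + 0.3188 × 4.3200% + 0.2670 × 2.5650% = 9.1426%.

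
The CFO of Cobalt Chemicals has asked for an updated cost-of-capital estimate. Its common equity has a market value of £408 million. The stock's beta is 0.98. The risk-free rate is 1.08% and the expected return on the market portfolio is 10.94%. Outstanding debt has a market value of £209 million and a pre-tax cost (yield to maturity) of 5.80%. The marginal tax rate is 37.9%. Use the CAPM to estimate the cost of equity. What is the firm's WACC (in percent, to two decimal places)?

8.32%

Market risk premium = 10.94% − 1.08% = 9.86%.
Cost of equity via CAPM: Re = 1.08% + 0.98 × 9.86% = 10.7428%.
Total capital V = 408 + 209 = 617.
Equity: weight = 408/617 = 0.6613; cost = 10.7428%.
Debt: weight = 209/617 = 0.3387; after-tax cost = 5.8% × (1 − 37.9%) = 3.6018%.
WACC = 0.6613 × 10.7428% + 0.3387 × 3.6018% = 8.3239%.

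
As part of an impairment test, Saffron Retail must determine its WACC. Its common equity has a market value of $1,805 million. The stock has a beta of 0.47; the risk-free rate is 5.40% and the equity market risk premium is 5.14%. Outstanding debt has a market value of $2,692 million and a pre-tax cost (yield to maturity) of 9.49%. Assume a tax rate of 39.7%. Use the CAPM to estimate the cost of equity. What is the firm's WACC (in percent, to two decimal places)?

6.56%

Cost of equity via CAPM: Re = 5.4% + 0.47 × 5.14% = 7.8158%.
Total capital V = 1805 + 2692 = 4497.
Equity: weight = 1805/4497 = 0.4014; cost = 7.8158%.
Debt: weight = 2692/4497 = 0.5986; after-tax cost = 9.49% × (1 − 39.7%) = 5.7225%.
WACC = 0.4014 × 7.8158% + 0.5986 × 5.7225% = 6.5627%.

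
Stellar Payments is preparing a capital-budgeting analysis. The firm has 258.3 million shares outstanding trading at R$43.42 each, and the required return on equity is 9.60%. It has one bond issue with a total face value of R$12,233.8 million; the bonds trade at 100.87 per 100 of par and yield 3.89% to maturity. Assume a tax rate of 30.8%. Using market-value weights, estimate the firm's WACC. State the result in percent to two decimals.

Market value of equity E = 43.42 × 258.3m = 11215.386m. Market value of debt D = 12233.8m × 100.87/100 = 12340.23406m.
Total capital V = 11215.386 + 12340.23406 = 23555.62006.
Equity: weight = 11215.386/23555.62006 = 0.4761; cost = 9.6%.
Bonds outstanding: weight = 12340.23406/23555.62006 = 0.5239; after-tax cost = 3.89% × (1 − 30.8%) = 2.6919%.
WACC = 0.4761 × 9.6000% + 0.5239 × 2.6919% = 5.9810%.

5.98%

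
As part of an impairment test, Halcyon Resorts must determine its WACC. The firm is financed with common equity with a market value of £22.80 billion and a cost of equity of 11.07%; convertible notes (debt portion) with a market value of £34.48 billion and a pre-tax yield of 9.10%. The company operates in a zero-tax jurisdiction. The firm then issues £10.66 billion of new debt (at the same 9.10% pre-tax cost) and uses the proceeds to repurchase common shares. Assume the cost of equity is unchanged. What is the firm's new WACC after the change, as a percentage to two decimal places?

9.52%

After the change:
Total capital V = 12.14 + 45.14 = 57.28.
Equity: weight = 12.14/57.28 = 0.2119; cost = 11.07%.
Convertible notes (debt portion): weight = 45.14/57.28 = 0.7881; after-tax cost = 9.1% × (1 − 0%) = 9.1000%.
WACC = 0.2119 × 11.0700% + 0.7881 × 9.1000% = 9.5175%.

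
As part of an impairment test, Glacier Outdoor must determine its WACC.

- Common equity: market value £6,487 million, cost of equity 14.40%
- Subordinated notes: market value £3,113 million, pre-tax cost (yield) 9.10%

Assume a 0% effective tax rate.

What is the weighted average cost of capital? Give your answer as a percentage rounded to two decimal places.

Total capital V = 6487 + 3113 = 9600.
Equity: weight = 6487/9600 = 0.6757; cost = 14.4%.
Subordinated notes: weight = 3113/9600 = 0.3243; after-tax cost = 9.1% × (1 − 0%) = 9.1000%.
WACC = 0.6757 × 14.4000% + 0.3243 × 9.1000% = 12.6814%.

12.68%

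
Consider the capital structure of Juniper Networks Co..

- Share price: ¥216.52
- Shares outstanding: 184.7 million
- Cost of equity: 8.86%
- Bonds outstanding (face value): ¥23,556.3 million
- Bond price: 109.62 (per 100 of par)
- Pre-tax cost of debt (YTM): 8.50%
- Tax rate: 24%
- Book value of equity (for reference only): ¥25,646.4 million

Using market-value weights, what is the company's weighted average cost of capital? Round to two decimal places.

Market value of equity E = 216.52 × 184.7m = 39991.244m. Market value of debt D = 23556.3m × 109.62/100 = 25822.41606m.
Total capital V = 39991.244 + 25822.41606 = 65813.66006.
Equity: weight = 39991.244/65813.66006 = 0.6076; cost = 8.86%.
Bonds outstanding: weight = 25822.41606/65813.66006 = 0.3924; after-tax cost = 8.5% × (1 − 24%) = 6.4600%.
WACC = 0.6076 × 8.8600% + 0.3924 × 6.4600% = 7.9183%.

7.92%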